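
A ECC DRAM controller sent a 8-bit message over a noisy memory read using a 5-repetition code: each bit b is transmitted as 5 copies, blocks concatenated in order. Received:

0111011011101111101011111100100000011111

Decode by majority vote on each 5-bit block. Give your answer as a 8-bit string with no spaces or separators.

11111001

Block 1 (01110): 3 ones → 1
Block 2 (11011): 4 ones → 1
Block 3 (10111): 4 ones → 1
Block 4 (11010): 3 ones → 1
Block 5 (11111): 5 ones → 1
Block 6 (10010): 2 ones → 0
Block 7 (00000): 0 ones → 0
Block 8 (11111): 5 ones → 1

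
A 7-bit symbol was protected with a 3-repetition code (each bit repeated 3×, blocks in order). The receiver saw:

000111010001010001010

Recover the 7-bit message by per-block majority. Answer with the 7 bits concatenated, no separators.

Block 1 (000): 0 ones → 0
Block 2 (111): 3 ones → 1
Block 3 (010): 1 one → 0
Block 4 (001): 1 one → 0
Block 5 (010): 1 one → 0
Block 6 (001): 1 one → 0
Block 7 (010): 1 one → 0

0100000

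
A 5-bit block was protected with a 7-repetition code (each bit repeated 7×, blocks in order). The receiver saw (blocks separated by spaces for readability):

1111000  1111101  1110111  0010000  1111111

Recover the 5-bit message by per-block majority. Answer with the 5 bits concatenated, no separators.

Block 1 (1111000): 4 ones → 1
Block 2 (1111101): 6 ones → 1
Block 3 (1110111): 6 ones → 1
Block 4 (0010000): 1 one → 0
Block 5 (1111111): 7 ones → 1

11101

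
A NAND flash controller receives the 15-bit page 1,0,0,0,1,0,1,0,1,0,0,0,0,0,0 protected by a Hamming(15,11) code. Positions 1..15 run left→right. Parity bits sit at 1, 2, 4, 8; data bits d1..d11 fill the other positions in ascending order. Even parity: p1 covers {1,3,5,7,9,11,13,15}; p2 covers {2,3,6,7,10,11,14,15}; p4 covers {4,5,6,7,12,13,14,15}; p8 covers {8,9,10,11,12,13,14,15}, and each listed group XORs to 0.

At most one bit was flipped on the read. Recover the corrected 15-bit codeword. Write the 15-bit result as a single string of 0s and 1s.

s1 (pos 1,3,5,7,9,11,13,15): 1⊕0⊕1⊕1⊕1⊕0⊕0⊕0 = 0
s2 (pos 2,3,6,7,10,11,14,15): 0⊕0⊕0⊕1⊕0⊕0⊕0⊕0 = 1
s4 (pos 4,5,6,7,12,13,14,15): 0⊕1⊕0⊕1⊕0⊕0⊕0⊕0 = 0
s8 (pos 8,9,10,11,12,13,14,15): 0⊕1⊕0⊕0⊕0⊕0⊕0⊕0 = 1
Syndrome s8…s1 = 1010 → error at position 10.
Flip position 10: 100010101000000 → 100010101100000

100010101100000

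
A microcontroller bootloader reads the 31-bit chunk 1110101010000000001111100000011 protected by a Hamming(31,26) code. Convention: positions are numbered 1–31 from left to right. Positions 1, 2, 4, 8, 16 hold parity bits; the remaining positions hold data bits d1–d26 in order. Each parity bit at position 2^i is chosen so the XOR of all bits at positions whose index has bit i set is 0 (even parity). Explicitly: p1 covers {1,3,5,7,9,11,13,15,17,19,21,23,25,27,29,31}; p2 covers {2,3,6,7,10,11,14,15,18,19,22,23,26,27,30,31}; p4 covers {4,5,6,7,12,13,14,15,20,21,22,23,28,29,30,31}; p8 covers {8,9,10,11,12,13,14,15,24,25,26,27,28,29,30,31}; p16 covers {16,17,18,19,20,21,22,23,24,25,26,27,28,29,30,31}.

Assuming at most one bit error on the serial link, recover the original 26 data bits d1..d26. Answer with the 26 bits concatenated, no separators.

s1 (pos 1,3,5,7,9,11,13,15,17,19,21,23,25,27,29,31): 1⊕1⊕1⊕1⊕1⊕0⊕0⊕0⊕0⊕1⊕1⊕1⊕0⊕0⊕0⊕1 = 1
s2 (pos 2,3,6,7,10,11,14,15,18,19,22,23,26,27,30,31): 1⊕1⊕0⊕1⊕0⊕0⊕0⊕0⊕0⊕1⊕1⊕1⊕0⊕0⊕1⊕1 = 0
s4 (pos 4,5,6,7,12,13,14,15,20,21,22,23,28,29,30,31): 0⊕1⊕0⊕1⊕0⊕0⊕0⊕0⊕1⊕1⊕1⊕1⊕0⊕0⊕1⊕1 = 0
s8 (pos 8,9,10,11,12,13,14,15,24,25,26,27,28,29,30,31): 0⊕1⊕0⊕0⊕0⊕0⊕0⊕0⊕0⊕0⊕0⊕0⊕0⊕0⊕1⊕1 = 1
s16 (pos 16,17,18,19,20,21,22,23,24,25,26,27,28,29,30,31): 0⊕0⊕0⊕1⊕1⊕1⊕1⊕1⊕0⊕0⊕0⊕0⊕0⊕0⊕1⊕1 = 1
Syndrome s16…s1 = 11001 → error at position 25.
Flip position 25: 1110101010000000001111100000011 → 1110101010000000001111101000011
Read data bits from positions 3,5,6,7,9,10,11,12,13,14,15,17,18,19,20,21,22,23,24,25,26,27,28,29,30,31: 11011000000001111101000011

11011000000001111101000011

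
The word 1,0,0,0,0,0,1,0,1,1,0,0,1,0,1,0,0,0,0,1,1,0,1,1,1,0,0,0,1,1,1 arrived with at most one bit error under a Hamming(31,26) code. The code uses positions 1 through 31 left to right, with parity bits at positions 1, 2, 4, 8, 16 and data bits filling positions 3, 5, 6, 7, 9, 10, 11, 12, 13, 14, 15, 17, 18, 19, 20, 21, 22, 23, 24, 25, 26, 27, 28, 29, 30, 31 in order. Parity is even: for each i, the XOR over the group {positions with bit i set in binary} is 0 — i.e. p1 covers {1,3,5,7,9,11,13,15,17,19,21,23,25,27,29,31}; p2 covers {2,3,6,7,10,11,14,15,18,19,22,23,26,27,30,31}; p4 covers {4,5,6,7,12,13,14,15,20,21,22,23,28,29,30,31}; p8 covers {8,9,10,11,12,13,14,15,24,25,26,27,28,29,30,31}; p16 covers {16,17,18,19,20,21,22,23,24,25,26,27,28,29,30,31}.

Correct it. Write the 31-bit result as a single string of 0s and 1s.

1000001011011010000110111000111

s1 (pos 1,3,5,7,9,11,13,15,17,19,21,23,25,27,29,31): 1⊕0⊕0⊕1⊕1⊕0⊕1⊕1⊕0⊕0⊕1⊕1⊕1⊕0⊕1⊕1 = 0
s2 (pos 2,3,6,7,10,11,14,15,18,19,22,23,26,27,30,31): 0⊕0⊕0⊕1⊕1⊕0⊕0⊕1⊕0⊕0⊕0⊕1⊕0⊕0⊕1⊕1 = 0
s4 (pos 4,5,6,7,12,13,14,15,20,21,22,23,28,29,30,31): 0⊕0⊕0⊕1⊕0⊕1⊕0⊕1⊕1⊕1⊕0⊕1⊕0⊕1⊕1⊕1 = 1
s8 (pos 8,9,10,11,12,13,14,15,24,25,26,27,28,29,30,31): 0⊕1⊕1⊕0⊕0⊕1⊕0⊕1⊕1⊕1⊕0⊕0⊕0⊕1⊕1⊕1 = 1
s16 (pos 16,17,18,19,20,21,22,23,24,25,26,27,28,29,30,31): 0⊕0⊕0⊕0⊕1⊕1⊕0⊕1⊕1⊕1⊕0⊕0⊕0⊕1⊕1⊕1 = 0
Syndrome s16…s1 = 01100 → error at position 12.
Flip position 12: 1000001011001010000110111000111 → 1000001011011010000110111000111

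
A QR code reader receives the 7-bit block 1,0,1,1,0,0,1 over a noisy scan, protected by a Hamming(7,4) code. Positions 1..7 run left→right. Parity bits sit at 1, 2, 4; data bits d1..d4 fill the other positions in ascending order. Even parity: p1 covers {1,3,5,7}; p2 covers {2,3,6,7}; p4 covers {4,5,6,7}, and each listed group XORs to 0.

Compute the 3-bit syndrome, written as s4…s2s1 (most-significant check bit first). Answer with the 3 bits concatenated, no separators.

001

s1 (pos 1,3,5,7): 1⊕1⊕0⊕1 = 1
s2 (pos 2,3,6,7): 0⊕1⊕0⊕1 = 0
s4 (pos 4,5,6,7): 1⊕0⊕0⊕1 = 0
Syndrome s4…s1 = 001 → error at position 1.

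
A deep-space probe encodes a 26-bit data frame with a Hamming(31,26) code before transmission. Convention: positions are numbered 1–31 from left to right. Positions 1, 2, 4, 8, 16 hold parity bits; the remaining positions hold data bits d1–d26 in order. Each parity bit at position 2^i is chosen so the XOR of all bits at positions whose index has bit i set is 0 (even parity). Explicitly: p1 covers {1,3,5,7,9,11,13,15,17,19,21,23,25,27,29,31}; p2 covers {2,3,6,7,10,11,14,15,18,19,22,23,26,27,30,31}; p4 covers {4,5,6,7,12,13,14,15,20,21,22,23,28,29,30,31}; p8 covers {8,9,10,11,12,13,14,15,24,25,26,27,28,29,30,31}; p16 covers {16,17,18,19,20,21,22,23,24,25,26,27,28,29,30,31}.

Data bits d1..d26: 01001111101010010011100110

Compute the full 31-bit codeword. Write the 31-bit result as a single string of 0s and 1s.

0001100111111011010010011100110

Place data at non-parity positions: p1 p2 0 p4 1 0 0 p8 1 1 1 1 1 0 1 p16 0 1 0 0 1 0 0 1 1 1 0 0 1 1 0
p1 (pos 1,3,5,7,9,11,13,15,17,19,21,23,25,27,29,31): XOR of data positions = 0⊕1⊕0⊕1⊕1⊕1⊕1⊕0⊕0⊕1⊕0⊕1⊕0⊕1⊕0 = 0
p2 (pos 2,3,6,7,10,11,14,15,18,19,22,23,26,27,30,31): XOR of data positions = 0⊕0⊕0⊕1⊕1⊕0⊕1⊕1⊕0⊕0⊕0⊕1⊕0⊕1⊕0 = 0
p4 (pos 4,5,6,7,12,13,14,15,20,21,22,23,28,29,30,31): XOR of data positions = 1⊕0⊕0⊕1⊕1⊕0⊕1⊕0⊕1⊕0⊕0⊕0⊕1⊕1⊕0 = 1
p8 (pos 8,9,10,11,12,13,14,15,24,25,26,27,28,29,30,31): XOR of data positions = 1⊕1⊕1⊕1⊕1⊕0⊕1⊕1⊕1⊕1⊕0⊕0⊕1⊕1⊕0 = 1
p16 (pos 16,17,18,19,20,21,22,23,24,25,26,27,28,29,30,31): XOR of data positions = 0⊕1⊕0⊕0⊕1⊕0⊕0⊕1⊕1⊕1⊕0⊕0⊕1⊕1⊕0 = 1
Codeword: 0001100111111011010010011100110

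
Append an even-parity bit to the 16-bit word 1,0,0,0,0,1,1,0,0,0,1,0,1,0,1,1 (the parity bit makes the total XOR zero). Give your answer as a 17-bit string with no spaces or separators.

10000110001010111

XOR of the 16 data bits: 1⊕0⊕0⊕0⊕0⊕1⊕1⊕0⊕0⊕0⊕1⊕0⊕1⊕0⊕1⊕1 = 1
Parity bit = 1 (so all 17 bits XOR to 0).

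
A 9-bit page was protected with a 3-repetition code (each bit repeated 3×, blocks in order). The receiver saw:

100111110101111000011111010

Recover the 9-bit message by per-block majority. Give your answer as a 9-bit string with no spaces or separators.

Block 1 (100): 1 one → 0
Block 2 (111): 3 ones → 1
Block 3 (110): 2 ones → 1
Block 4 (101): 2 ones → 1
Block 5 (111): 3 ones → 1
Block 6 (000): 0 ones → 0
Block 7 (011): 2 ones → 1
Block 8 (111): 3 ones → 1
Block 9 (010): 1 one → 0

011110110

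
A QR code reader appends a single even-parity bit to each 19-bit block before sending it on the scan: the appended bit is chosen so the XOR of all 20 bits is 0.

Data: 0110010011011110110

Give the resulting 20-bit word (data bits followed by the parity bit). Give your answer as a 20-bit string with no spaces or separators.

01100100110111101101

XOR of the 19 data bits: 0⊕1⊕1⊕0⊕0⊕1⊕0⊕0⊕1⊕1⊕0⊕1⊕1⊕1⊕1⊕0⊕1⊕1⊕0 = 1
Parity bit = 1 (so all 20 bits XOR to 0).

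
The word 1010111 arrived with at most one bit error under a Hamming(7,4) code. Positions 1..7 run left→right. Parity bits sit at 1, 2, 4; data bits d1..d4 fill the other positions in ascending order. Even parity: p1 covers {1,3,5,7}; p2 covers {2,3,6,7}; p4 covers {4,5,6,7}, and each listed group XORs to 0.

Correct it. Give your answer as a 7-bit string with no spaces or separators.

s1 (pos 1,3,5,7): 1⊕1⊕1⊕1 = 0
s2 (pos 2,3,6,7): 0⊕1⊕1⊕1 = 1
s4 (pos 4,5,6,7): 0⊕1⊕1⊕1 = 1
Syndrome s4…s1 = 110 → error at position 6.
Flip position 6: 1010111 → 1010101

1010101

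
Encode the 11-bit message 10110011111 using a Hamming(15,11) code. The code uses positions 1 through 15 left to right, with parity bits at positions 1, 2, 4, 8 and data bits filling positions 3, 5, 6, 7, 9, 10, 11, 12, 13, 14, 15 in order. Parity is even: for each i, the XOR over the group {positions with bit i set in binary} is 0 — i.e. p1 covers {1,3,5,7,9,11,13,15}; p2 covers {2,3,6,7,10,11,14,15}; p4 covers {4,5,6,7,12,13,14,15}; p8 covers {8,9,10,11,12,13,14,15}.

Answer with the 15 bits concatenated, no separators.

101001110011111

Place data at non-parity positions: p1 p2 1 p4 0 1 1 p8 0 0 1 1 1 1 1
p1 (pos 1,3,5,7,9,11,13,15): XOR of data positions = 1⊕0⊕1⊕0⊕1⊕1⊕1 = 1
p2 (pos 2,3,6,7,10,11,14,15): XOR of data positions = 1⊕1⊕1⊕0⊕1⊕1⊕1 = 0
p4 (pos 4,5,6,7,12,13,14,15): XOR of data positions = 0⊕1⊕1⊕1⊕1⊕1⊕1 = 0
p8 (pos 8,9,10,11,12,13,14,15): XOR of data positions = 0⊕0⊕1⊕1⊕1⊕1⊕1 = 1
Codeword: 101001110011111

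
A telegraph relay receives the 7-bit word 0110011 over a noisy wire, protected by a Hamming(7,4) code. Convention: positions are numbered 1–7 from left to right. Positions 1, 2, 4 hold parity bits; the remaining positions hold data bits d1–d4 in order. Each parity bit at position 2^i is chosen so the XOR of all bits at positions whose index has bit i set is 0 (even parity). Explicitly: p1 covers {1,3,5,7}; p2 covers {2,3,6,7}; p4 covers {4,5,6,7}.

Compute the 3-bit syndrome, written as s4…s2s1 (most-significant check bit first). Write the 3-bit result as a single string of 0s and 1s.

s1 (pos 1,3,5,7): 0⊕1⊕0⊕1 = 0
s2 (pos 2,3,6,7): 1⊕1⊕1⊕1 = 0
s4 (pos 4,5,6,7): 0⊕0⊕1⊕1 = 0
Syndrome s4…s1 = 000 → no error.

000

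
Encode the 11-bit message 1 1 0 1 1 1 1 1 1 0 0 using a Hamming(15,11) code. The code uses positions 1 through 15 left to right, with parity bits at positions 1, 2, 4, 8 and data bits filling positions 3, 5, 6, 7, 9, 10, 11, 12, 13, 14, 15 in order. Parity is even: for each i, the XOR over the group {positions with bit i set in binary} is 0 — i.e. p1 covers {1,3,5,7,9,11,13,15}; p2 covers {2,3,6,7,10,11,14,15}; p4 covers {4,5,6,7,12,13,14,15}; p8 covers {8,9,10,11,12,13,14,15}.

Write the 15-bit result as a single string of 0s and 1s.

Place data at non-parity positions: p1 p2 1 p4 1 0 1 p8 1 1 1 1 1 0 0
p1 (pos 1,3,5,7,9,11,13,15): XOR of data positions = 1⊕1⊕1⊕1⊕1⊕1⊕0 = 0
p2 (pos 2,3,6,7,10,11,14,15): XOR of data positions = 1⊕0⊕1⊕1⊕1⊕0⊕0 = 0
p4 (pos 4,5,6,7,12,13,14,15): XOR of data positions = 1⊕0⊕1⊕1⊕1⊕0⊕0 = 0
p8 (pos 8,9,10,11,12,13,14,15): XOR of data positions = 1⊕1⊕1⊕1⊕1⊕0⊕0 = 1
Codeword: 001010111111100

001010111111100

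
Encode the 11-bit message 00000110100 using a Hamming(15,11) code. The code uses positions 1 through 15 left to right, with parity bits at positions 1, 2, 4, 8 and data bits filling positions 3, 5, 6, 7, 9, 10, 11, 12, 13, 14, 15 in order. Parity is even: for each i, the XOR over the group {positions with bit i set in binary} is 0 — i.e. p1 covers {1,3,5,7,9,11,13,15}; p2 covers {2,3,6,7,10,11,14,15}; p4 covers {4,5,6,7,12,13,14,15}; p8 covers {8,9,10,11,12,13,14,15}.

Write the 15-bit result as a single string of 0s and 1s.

Place data at non-parity positions: p1 p2 0 p4 0 0 0 p8 0 1 1 0 1 0 0
p1 (pos 1,3,5,7,9,11,13,15): XOR of data positions = 0⊕0⊕0⊕0⊕1⊕1⊕0 = 0
p2 (pos 2,3,6,7,10,11,14,15): XOR of data positions = 0⊕0⊕0⊕1⊕1⊕0⊕0 = 0
p4 (pos 4,5,6,7,12,13,14,15): XOR of data positions = 0⊕0⊕0⊕0⊕1⊕0⊕0 = 1
p8 (pos 8,9,10,11,12,13,14,15): XOR of data positions = 0⊕1⊕1⊕0⊕1⊕0⊕0 = 1
Codeword: 000100010110100

000100010110100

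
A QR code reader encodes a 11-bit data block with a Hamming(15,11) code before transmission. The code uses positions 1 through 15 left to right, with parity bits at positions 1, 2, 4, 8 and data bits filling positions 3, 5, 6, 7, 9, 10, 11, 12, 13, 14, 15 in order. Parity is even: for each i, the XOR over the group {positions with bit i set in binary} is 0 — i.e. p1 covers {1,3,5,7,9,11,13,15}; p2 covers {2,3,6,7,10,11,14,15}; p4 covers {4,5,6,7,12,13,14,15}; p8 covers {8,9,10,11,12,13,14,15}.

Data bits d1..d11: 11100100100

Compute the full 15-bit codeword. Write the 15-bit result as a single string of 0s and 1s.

Place data at non-parity positions: p1 p2 1 p4 1 1 0 p8 0 1 0 0 1 0 0
p1 (pos 1,3,5,7,9,11,13,15): XOR of data positions = 1⊕1⊕0⊕0⊕0⊕1⊕0 = 1
p2 (pos 2,3,6,7,10,11,14,15): XOR of data positions = 1⊕1⊕0⊕1⊕0⊕0⊕0 = 1
p4 (pos 4,5,6,7,12,13,14,15): XOR of data positions = 1⊕1⊕0⊕0⊕1⊕0⊕0 = 1
p8 (pos 8,9,10,11,12,13,14,15): XOR of data positions = 0⊕1⊕0⊕0⊕1⊕0⊕0 = 0
Codeword: 111111000100100

111111000100100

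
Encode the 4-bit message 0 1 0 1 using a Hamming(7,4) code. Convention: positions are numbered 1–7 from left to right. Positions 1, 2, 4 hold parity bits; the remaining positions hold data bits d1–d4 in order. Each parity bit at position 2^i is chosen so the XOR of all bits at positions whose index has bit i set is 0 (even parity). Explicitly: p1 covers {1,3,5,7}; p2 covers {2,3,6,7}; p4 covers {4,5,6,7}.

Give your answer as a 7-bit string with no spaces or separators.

Place data at non-parity positions: p1 p2 0 p4 1 0 1
p1 (pos 1,3,5,7): XOR of data positions = 0⊕1⊕1 = 0
p2 (pos 2,3,6,7): XOR of data positions = 0⊕0⊕1 = 1
p4 (pos 4,5,6,7): XOR of data positions = 1⊕0⊕1 = 0
Codeword: 0100101

0100101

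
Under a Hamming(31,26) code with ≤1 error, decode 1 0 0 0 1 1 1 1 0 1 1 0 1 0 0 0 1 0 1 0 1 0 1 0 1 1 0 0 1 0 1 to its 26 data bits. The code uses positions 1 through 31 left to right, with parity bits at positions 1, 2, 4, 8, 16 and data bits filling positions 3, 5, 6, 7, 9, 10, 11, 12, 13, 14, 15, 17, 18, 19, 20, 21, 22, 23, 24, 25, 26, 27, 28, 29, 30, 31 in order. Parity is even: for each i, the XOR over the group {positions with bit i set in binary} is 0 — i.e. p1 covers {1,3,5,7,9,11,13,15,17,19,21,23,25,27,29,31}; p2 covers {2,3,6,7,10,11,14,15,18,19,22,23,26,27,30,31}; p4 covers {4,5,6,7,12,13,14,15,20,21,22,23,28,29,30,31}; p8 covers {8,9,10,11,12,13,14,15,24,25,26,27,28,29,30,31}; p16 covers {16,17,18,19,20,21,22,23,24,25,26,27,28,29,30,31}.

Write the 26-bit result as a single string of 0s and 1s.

01110110100101010101100101

s1 (pos 1,3,5,7,9,11,13,15,17,19,21,23,25,27,29,31): 1⊕0⊕1⊕1⊕0⊕1⊕1⊕0⊕1⊕1⊕1⊕1⊕1⊕0⊕1⊕1 = 0
s2 (pos 2,3,6,7,10,11,14,15,18,19,22,23,26,27,30,31): 0⊕0⊕1⊕1⊕1⊕1⊕0⊕0⊕0⊕1⊕0⊕1⊕1⊕0⊕0⊕1 = 0
s4 (pos 4,5,6,7,12,13,14,15,20,21,22,23,28,29,30,31): 0⊕1⊕1⊕1⊕0⊕1⊕0⊕0⊕0⊕1⊕0⊕1⊕0⊕1⊕0⊕1 = 0
s8 (pos 8,9,10,11,12,13,14,15,24,25,26,27,28,29,30,31): 1⊕0⊕1⊕1⊕0⊕1⊕0⊕0⊕0⊕1⊕1⊕0⊕0⊕1⊕0⊕1 = 0
s16 (pos 16,17,18,19,20,21,22,23,24,25,26,27,28,29,30,31): 0⊕1⊕0⊕1⊕0⊕1⊕0⊕1⊕0⊕1⊕1⊕0⊕0⊕1⊕0⊕1 = 0
Syndrome s16…s1 = 00000 → no error.
Read data bits from positions 3,5,6,7,9,10,11,12,13,14,15,17,18,19,20,21,22,23,24,25,26,27,28,29,30,31: 01110110100101010101100101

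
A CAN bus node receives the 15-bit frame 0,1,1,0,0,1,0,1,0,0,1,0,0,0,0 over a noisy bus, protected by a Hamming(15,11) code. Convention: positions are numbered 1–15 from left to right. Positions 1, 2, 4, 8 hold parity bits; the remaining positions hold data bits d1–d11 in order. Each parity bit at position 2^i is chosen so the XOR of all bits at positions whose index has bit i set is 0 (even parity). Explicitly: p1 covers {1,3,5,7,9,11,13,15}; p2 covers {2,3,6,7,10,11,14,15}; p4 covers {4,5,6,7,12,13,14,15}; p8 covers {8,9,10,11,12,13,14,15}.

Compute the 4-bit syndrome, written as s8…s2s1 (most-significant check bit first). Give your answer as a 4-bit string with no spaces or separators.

s1 (pos 1,3,5,7,9,11,13,15): 0⊕1⊕0⊕0⊕0⊕1⊕0⊕0 = 0
s2 (pos 2,3,6,7,10,11,14,15): 1⊕1⊕1⊕0⊕0⊕1⊕0⊕0 = 0
s4 (pos 4,5,6,7,12,13,14,15): 0⊕0⊕1⊕0⊕0⊕0⊕0⊕0 = 1
s8 (pos 8,9,10,11,12,13,14,15): 1⊕0⊕0⊕1⊕0⊕0⊕0⊕0 = 0
Syndrome s8…s1 = 0100 → error at position 4.

0100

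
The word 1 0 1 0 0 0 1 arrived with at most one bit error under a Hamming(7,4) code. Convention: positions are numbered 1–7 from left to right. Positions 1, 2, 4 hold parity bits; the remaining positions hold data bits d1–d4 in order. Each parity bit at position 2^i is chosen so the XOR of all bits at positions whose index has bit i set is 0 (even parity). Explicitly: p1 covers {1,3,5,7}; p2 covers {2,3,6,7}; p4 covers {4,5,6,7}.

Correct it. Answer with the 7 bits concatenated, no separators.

1010101

s1 (pos 1,3,5,7): 1⊕1⊕0⊕1 = 1
s2 (pos 2,3,6,7): 0⊕1⊕0⊕1 = 0
s4 (pos 4,5,6,7): 0⊕0⊕0⊕1 = 1
Syndrome s4…s1 = 101 → error at position 5.
Flip position 5: 1010001 → 1010101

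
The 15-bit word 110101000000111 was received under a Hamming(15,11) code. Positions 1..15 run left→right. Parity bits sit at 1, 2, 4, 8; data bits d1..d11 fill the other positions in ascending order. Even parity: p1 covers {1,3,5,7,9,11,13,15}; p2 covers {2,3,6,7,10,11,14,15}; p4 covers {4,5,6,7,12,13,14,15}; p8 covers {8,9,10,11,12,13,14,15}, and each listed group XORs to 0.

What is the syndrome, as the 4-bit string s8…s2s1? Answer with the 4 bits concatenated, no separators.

s1 (pos 1,3,5,7,9,11,13,15): 1⊕0⊕0⊕0⊕0⊕0⊕1⊕1 = 1
s2 (pos 2,3,6,7,10,11,14,15): 1⊕0⊕1⊕0⊕0⊕0⊕1⊕1 = 0
s4 (pos 4,5,6,7,12,13,14,15): 1⊕0⊕1⊕0⊕0⊕1⊕1⊕1 = 1
s8 (pos 8,9,10,11,12,13,14,15): 0⊕0⊕0⊕0⊕0⊕1⊕1⊕1 = 1
Syndrome s8…s1 = 1101 → error at position 13.

1101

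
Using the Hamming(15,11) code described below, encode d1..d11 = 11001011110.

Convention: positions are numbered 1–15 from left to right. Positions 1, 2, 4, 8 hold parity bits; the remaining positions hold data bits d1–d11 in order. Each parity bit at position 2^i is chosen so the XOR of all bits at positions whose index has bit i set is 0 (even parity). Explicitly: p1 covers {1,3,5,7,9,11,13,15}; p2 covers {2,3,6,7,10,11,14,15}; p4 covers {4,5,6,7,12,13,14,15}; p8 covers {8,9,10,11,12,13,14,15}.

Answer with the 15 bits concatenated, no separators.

111010011011110

Place data at non-parity positions: p1 p2 1 p4 1 0 0 p8 1 0 1 1 1 1 0
p1 (pos 1,3,5,7,9,11,13,15): XOR of data positions = 1⊕1⊕0⊕1⊕1⊕1⊕0 = 1
p2 (pos 2,3,6,7,10,11,14,15): XOR of data positions = 1⊕0⊕0⊕0⊕1⊕1⊕0 = 1
p4 (pos 4,5,6,7,12,13,14,15): XOR of data positions = 1⊕0⊕0⊕1⊕1⊕1⊕0 = 0
p8 (pos 8,9,10,11,12,13,14,15): XOR of data positions = 1⊕0⊕1⊕1⊕1⊕1⊕0 = 1
Codeword: 111010011011110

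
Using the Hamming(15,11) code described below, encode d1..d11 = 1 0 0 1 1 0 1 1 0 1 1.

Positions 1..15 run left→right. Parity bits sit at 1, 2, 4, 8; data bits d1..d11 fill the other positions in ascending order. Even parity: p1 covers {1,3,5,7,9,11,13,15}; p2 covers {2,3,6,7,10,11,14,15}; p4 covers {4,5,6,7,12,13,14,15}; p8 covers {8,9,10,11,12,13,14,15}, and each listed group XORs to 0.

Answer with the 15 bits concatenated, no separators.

111000111011011

Place data at non-parity positions: p1 p2 1 p4 0 0 1 p8 1 0 1 1 0 1 1
p1 (pos 1,3,5,7,9,11,13,15): XOR of data positions = 1⊕0⊕1⊕1⊕1⊕0⊕1 = 1
p2 (pos 2,3,6,7,10,11,14,15): XOR of data positions = 1⊕0⊕1⊕0⊕1⊕1⊕1 = 1
p4 (pos 4,5,6,7,12,13,14,15): XOR of data positions = 0⊕0⊕1⊕1⊕0⊕1⊕1 = 0
p8 (pos 8,9,10,11,12,13,14,15): XOR of data positions = 1⊕0⊕1⊕1⊕0⊕1⊕1 = 1
Codeword: 111000111011011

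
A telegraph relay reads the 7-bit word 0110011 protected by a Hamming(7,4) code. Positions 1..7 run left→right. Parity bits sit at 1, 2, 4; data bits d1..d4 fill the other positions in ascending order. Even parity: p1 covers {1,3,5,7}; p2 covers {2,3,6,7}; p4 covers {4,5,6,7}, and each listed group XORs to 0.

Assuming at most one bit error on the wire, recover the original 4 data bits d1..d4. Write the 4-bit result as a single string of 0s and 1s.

s1 (pos 1,3,5,7): 0⊕1⊕0⊕1 = 0
s2 (pos 2,3,6,7): 1⊕1⊕1⊕1 = 0
s4 (pos 4,5,6,7): 0⊕0⊕1⊕1 = 0
Syndrome s4…s1 = 000 → no error.
Read data bits from positions 3,5,6,7: 1011

1011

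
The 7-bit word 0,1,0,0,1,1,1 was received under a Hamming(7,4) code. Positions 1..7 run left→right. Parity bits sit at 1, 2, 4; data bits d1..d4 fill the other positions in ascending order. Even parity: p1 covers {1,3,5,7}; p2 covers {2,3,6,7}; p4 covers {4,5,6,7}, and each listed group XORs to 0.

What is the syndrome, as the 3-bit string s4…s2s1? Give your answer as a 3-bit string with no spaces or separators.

s1 (pos 1,3,5,7): 0⊕0⊕1⊕1 = 0
s2 (pos 2,3,6,7): 1⊕0⊕1⊕1 = 1
s4 (pos 4,5,6,7): 0⊕1⊕1⊕1 = 1
Syndrome s4…s1 = 110 → error at position 6.

110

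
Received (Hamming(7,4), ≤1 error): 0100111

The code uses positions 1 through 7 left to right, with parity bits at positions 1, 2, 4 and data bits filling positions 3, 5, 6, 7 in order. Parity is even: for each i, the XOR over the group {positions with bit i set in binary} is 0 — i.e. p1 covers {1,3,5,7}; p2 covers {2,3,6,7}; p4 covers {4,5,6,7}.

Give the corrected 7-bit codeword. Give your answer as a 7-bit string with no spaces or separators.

s1 (pos 1,3,5,7): 0⊕0⊕1⊕1 = 0
s2 (pos 2,3,6,7): 1⊕0⊕1⊕1 = 1
s4 (pos 4,5,6,7): 0⊕1⊕1⊕1 = 1
Syndrome s4…s1 = 110 → error at position 6.
Flip position 6: 0100111 → 0100101

0100101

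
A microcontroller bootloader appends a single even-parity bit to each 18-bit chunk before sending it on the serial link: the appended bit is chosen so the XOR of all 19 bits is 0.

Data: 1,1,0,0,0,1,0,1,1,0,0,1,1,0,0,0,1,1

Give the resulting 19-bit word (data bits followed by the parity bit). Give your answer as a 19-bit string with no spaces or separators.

1100010110011000111

XOR of the 18 data bits: 1⊕1⊕0⊕0⊕0⊕1⊕0⊕1⊕1⊕0⊕0⊕1⊕1⊕0⊕0⊕0⊕1⊕1 = 1
Parity bit = 1 (so all 19 bits XOR to 0).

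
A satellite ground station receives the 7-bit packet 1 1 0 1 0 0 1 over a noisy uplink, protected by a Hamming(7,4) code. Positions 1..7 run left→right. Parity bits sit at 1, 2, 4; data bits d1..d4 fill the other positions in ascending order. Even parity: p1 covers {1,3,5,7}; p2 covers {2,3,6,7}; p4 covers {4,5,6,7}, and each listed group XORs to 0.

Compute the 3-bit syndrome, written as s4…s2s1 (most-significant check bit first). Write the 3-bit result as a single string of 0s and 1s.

000

s1 (pos 1,3,5,7): 1⊕0⊕0⊕1 = 0
s2 (pos 2,3,6,7): 1⊕0⊕0⊕1 = 0
s4 (pos 4,5,6,7): 1⊕0⊕0⊕1 = 0
Syndrome s4…s1 = 000 → no error.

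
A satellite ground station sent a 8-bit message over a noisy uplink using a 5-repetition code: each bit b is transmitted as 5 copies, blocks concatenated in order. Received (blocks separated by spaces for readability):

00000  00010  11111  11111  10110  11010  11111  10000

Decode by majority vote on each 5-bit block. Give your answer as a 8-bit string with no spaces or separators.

Block 1 (00000): 0 ones → 0
Block 2 (00010): 1 one → 0
Block 3 (11111): 5 ones → 1
Block 4 (11111): 5 ones → 1
Block 5 (10110): 3 ones → 1
Block 6 (11010): 3 ones → 1
Block 7 (11111): 5 ones → 1
Block 8 (10000): 1 one → 0

00111110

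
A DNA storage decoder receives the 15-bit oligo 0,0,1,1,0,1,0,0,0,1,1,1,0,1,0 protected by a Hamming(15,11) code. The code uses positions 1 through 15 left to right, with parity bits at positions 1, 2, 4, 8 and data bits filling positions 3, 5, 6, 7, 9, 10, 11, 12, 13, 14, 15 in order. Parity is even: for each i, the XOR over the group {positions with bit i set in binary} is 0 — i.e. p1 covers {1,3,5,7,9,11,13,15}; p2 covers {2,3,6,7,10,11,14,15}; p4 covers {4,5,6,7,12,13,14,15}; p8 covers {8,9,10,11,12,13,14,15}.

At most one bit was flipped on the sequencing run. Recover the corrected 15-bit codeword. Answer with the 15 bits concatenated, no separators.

s1 (pos 1,3,5,7,9,11,13,15): 0⊕1⊕0⊕0⊕0⊕1⊕0⊕0 = 0
s2 (pos 2,3,6,7,10,11,14,15): 0⊕1⊕1⊕0⊕1⊕1⊕1⊕0 = 1
s4 (pos 4,5,6,7,12,13,14,15): 1⊕0⊕1⊕0⊕1⊕0⊕1⊕0 = 0
s8 (pos 8,9,10,11,12,13,14,15): 0⊕0⊕1⊕1⊕1⊕0⊕1⊕0 = 0
Syndrome s8…s1 = 0010 → error at position 2.
Flip position 2: 001101000111010 → 011101000111010

011101000111010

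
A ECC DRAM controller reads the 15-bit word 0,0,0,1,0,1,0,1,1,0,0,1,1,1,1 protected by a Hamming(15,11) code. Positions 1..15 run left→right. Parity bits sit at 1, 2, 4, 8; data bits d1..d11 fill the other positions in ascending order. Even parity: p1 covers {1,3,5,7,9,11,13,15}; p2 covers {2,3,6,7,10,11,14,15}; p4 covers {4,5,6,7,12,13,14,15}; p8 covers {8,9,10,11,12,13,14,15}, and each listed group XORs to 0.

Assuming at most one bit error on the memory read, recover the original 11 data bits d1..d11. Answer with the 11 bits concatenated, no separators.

10101001111

s1 (pos 1,3,5,7,9,11,13,15): 0⊕0⊕0⊕0⊕1⊕0⊕1⊕1 = 1
s2 (pos 2,3,6,7,10,11,14,15): 0⊕0⊕1⊕0⊕0⊕0⊕1⊕1 = 1
s4 (pos 4,5,6,7,12,13,14,15): 1⊕0⊕1⊕0⊕1⊕1⊕1⊕1 = 0
s8 (pos 8,9,10,11,12,13,14,15): 1⊕1⊕0⊕0⊕1⊕1⊕1⊕1 = 0
Syndrome s8…s1 = 0011 → error at position 3.
Flip position 3: 000101011001111 → 001101011001111
Read data bits from positions 3,5,6,7,9,10,11,12,13,14,15: 10101001111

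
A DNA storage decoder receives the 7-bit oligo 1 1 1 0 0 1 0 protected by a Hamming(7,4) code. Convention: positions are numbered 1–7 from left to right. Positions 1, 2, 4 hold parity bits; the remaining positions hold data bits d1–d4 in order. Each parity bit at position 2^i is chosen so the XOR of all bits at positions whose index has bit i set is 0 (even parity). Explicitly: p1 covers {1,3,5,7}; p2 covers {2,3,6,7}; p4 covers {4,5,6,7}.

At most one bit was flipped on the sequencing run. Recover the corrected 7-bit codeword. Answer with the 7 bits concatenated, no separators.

1110000

s1 (pos 1,3,5,7): 1⊕1⊕0⊕0 = 0
s2 (pos 2,3,6,7): 1⊕1⊕1⊕0 = 1
s4 (pos 4,5,6,7): 0⊕0⊕1⊕0 = 1
Syndrome s4…s1 = 110 → error at position 6.
Flip position 6: 1110010 → 1110000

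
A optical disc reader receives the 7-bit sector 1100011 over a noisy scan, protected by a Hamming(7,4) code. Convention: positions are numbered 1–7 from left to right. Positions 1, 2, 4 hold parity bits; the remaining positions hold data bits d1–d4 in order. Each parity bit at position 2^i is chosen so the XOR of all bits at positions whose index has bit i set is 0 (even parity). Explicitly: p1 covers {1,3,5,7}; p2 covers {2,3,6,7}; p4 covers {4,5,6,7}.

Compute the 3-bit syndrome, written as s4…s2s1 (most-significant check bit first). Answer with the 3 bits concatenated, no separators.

010

s1 (pos 1,3,5,7): 1⊕0⊕0⊕1 = 0
s2 (pos 2,3,6,7): 1⊕0⊕1⊕1 = 1
s4 (pos 4,5,6,7): 0⊕0⊕1⊕1 = 0
Syndrome s4…s1 = 010 → error at position 2.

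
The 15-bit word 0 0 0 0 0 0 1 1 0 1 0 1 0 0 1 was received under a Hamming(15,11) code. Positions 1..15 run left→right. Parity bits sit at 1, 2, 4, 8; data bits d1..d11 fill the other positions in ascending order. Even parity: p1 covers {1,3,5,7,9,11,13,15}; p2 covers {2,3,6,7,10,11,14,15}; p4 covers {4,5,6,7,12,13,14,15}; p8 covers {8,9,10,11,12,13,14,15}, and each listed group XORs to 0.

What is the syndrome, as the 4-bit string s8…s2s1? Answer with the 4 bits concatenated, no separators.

s1 (pos 1,3,5,7,9,11,13,15): 0⊕0⊕0⊕1⊕0⊕0⊕0⊕1 = 0
s2 (pos 2,3,6,7,10,11,14,15): 0⊕0⊕0⊕1⊕1⊕0⊕0⊕1 = 1
s4 (pos 4,5,6,7,12,13,14,15): 0⊕0⊕0⊕1⊕1⊕0⊕0⊕1 = 1
s8 (pos 8,9,10,11,12,13,14,15): 1⊕0⊕1⊕0⊕1⊕0⊕0⊕1 = 0
Syndrome s8…s1 = 0110 → error at position 6.

0110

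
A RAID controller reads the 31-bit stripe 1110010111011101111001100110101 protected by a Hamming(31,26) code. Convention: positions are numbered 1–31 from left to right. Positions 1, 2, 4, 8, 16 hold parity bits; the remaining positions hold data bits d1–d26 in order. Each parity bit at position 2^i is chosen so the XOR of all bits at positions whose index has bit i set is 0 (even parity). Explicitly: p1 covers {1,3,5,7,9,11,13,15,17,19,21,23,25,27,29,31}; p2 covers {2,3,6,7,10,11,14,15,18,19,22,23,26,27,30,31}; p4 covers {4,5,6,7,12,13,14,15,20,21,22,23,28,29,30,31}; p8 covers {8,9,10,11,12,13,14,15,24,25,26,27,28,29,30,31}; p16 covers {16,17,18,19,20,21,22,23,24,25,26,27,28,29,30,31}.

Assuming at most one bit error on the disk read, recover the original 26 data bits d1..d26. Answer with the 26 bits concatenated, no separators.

10101101110111001100110101

s1 (pos 1,3,5,7,9,11,13,15,17,19,21,23,25,27,29,31): 1⊕1⊕0⊕0⊕1⊕0⊕1⊕0⊕1⊕1⊕0⊕1⊕0⊕1⊕1⊕1 = 0
s2 (pos 2,3,6,7,10,11,14,15,18,19,22,23,26,27,30,31): 1⊕1⊕1⊕0⊕1⊕0⊕1⊕0⊕1⊕1⊕1⊕1⊕1⊕1⊕0⊕1 = 0
s4 (pos 4,5,6,7,12,13,14,15,20,21,22,23,28,29,30,31): 0⊕0⊕1⊕0⊕1⊕1⊕1⊕0⊕0⊕0⊕1⊕1⊕0⊕1⊕0⊕1 = 0
s8 (pos 8,9,10,11,12,13,14,15,24,25,26,27,28,29,30,31): 1⊕1⊕1⊕0⊕1⊕1⊕1⊕0⊕0⊕0⊕1⊕1⊕0⊕1⊕0⊕1 = 0
s16 (pos 16,17,18,19,20,21,22,23,24,25,26,27,28,29,30,31): 1⊕1⊕1⊕1⊕0⊕0⊕1⊕1⊕0⊕0⊕1⊕1⊕0⊕1⊕0⊕1 = 0
Syndrome s16…s1 = 00000 → no error.
Read data bits from positions 3,5,6,7,9,10,11,12,13,14,15,17,18,19,20,21,22,23,24,25,26,27,28,29,30,31: 10101101110111001100110101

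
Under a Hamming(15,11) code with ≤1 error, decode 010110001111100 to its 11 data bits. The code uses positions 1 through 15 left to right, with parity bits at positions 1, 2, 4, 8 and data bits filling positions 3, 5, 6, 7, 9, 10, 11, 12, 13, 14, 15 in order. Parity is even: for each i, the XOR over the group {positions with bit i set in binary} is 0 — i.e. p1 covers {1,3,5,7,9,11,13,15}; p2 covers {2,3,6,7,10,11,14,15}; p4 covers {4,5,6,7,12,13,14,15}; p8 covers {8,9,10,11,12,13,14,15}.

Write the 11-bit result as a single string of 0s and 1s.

01001011100

s1 (pos 1,3,5,7,9,11,13,15): 0⊕0⊕1⊕0⊕1⊕1⊕1⊕0 = 0
s2 (pos 2,3,6,7,10,11,14,15): 1⊕0⊕0⊕0⊕1⊕1⊕0⊕0 = 1
s4 (pos 4,5,6,7,12,13,14,15): 1⊕1⊕0⊕0⊕1⊕1⊕0⊕0 = 0
s8 (pos 8,9,10,11,12,13,14,15): 0⊕1⊕1⊕1⊕1⊕1⊕0⊕0 = 1
Syndrome s8…s1 = 1010 → error at position 10.
Flip position 10: 010110001111100 → 010110001011100
Read data bits from positions 3,5,6,7,9,10,11,12,13,14,15: 01001011100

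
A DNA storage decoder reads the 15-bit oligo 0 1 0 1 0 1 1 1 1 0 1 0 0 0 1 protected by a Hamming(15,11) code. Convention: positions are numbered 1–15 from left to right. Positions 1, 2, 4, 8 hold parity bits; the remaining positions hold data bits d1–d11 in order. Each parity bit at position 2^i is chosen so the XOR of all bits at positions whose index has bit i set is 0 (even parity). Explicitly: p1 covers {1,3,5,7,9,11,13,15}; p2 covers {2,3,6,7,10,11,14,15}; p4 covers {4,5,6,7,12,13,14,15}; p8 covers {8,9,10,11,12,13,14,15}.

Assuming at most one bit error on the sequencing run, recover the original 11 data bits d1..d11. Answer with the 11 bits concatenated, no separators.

s1 (pos 1,3,5,7,9,11,13,15): 0⊕0⊕0⊕1⊕1⊕1⊕0⊕1 = 0
s2 (pos 2,3,6,7,10,11,14,15): 1⊕0⊕1⊕1⊕0⊕1⊕0⊕1 = 1
s4 (pos 4,5,6,7,12,13,14,15): 1⊕0⊕1⊕1⊕0⊕0⊕0⊕1 = 0
s8 (pos 8,9,10,11,12,13,14,15): 1⊕1⊕0⊕1⊕0⊕0⊕0⊕1 = 0
Syndrome s8…s1 = 0010 → error at position 2.
Flip position 2: 010101111010001 → 000101111010001
Read data bits from positions 3,5,6,7,9,10,11,12,13,14,15: 00111010001

00111010001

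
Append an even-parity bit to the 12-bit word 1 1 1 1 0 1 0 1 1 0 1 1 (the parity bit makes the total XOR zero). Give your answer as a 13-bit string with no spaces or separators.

XOR of the 12 data bits: 1⊕1⊕1⊕1⊕0⊕1⊕0⊕1⊕1⊕0⊕1⊕1 = 1
Parity bit = 1 (so all 13 bits XOR to 0).

1111010110111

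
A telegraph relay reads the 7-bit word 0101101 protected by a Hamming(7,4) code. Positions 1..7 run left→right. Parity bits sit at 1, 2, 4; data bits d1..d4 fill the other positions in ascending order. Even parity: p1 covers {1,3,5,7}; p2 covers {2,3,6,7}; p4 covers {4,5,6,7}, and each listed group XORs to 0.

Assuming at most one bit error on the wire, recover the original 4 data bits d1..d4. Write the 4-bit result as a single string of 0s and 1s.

s1 (pos 1,3,5,7): 0⊕0⊕1⊕1 = 0
s2 (pos 2,3,6,7): 1⊕0⊕0⊕1 = 0
s4 (pos 4,5,6,7): 1⊕1⊕0⊕1 = 1
Syndrome s4…s1 = 100 → error at position 4.
Flip position 4: 0101101 → 0100101
Read data bits from positions 3,5,6,7: 0101

0101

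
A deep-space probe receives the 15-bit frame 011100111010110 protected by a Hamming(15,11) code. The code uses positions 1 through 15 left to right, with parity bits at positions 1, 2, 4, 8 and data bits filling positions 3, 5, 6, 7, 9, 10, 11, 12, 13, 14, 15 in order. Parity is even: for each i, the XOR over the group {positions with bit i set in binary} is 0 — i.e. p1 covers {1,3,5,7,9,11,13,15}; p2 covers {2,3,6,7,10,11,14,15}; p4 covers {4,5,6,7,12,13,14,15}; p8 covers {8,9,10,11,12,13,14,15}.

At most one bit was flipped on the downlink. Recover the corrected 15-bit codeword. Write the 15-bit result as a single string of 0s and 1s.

011100111000110

s1 (pos 1,3,5,7,9,11,13,15): 0⊕1⊕0⊕1⊕1⊕1⊕1⊕0 = 1
s2 (pos 2,3,6,7,10,11,14,15): 1⊕1⊕0⊕1⊕0⊕1⊕1⊕0 = 1
s4 (pos 4,5,6,7,12,13,14,15): 1⊕0⊕0⊕1⊕0⊕1⊕1⊕0 = 0
s8 (pos 8,9,10,11,12,13,14,15): 1⊕1⊕0⊕1⊕0⊕1⊕1⊕0 = 1
Syndrome s8…s1 = 1011 → error at position 11.
Flip position 11: 011100111010110 → 011100111000110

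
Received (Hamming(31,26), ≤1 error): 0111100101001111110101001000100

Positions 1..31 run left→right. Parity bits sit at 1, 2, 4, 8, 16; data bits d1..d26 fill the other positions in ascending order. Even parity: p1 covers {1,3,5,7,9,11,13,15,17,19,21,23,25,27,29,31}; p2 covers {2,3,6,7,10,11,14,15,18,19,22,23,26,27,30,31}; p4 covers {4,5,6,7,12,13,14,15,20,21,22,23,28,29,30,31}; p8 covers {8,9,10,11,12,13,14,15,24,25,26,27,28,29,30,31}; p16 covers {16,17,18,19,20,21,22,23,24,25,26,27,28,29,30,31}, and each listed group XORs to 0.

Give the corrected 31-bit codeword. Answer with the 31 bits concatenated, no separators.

0111100101001111110101001010100

s1 (pos 1,3,5,7,9,11,13,15,17,19,21,23,25,27,29,31): 0⊕1⊕1⊕0⊕0⊕0⊕1⊕1⊕1⊕0⊕0⊕0⊕1⊕0⊕1⊕0 = 1
s2 (pos 2,3,6,7,10,11,14,15,18,19,22,23,26,27,30,31): 1⊕1⊕0⊕0⊕1⊕0⊕1⊕1⊕1⊕0⊕1⊕0⊕0⊕0⊕0⊕0 = 1
s4 (pos 4,5,6,7,12,13,14,15,20,21,22,23,28,29,30,31): 1⊕1⊕0⊕0⊕0⊕1⊕1⊕1⊕1⊕0⊕1⊕0⊕0⊕1⊕0⊕0 = 0
s8 (pos 8,9,10,11,12,13,14,15,24,25,26,27,28,29,30,31): 1⊕0⊕1⊕0⊕0⊕1⊕1⊕1⊕0⊕1⊕0⊕0⊕0⊕1⊕0⊕0 = 1
s16 (pos 16,17,18,19,20,21,22,23,24,25,26,27,28,29,30,31): 1⊕1⊕1⊕0⊕1⊕0⊕1⊕0⊕0⊕1⊕0⊕0⊕0⊕1⊕0⊕0 = 1
Syndrome s16…s1 = 11011 → error at position 27.
Flip position 27: 0111100101001111110101001000100 → 0111100101001111110101001010100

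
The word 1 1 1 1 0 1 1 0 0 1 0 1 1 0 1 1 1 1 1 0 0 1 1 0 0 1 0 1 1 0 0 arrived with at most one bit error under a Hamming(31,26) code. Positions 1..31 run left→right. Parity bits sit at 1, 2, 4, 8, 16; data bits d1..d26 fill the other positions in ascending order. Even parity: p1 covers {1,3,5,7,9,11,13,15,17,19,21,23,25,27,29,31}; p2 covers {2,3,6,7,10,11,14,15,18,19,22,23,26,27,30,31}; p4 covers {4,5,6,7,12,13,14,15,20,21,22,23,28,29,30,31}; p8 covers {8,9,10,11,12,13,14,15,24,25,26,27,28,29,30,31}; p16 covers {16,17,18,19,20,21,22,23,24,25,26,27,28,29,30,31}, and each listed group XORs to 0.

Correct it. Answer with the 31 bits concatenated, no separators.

1111011001011011111001100111100

s1 (pos 1,3,5,7,9,11,13,15,17,19,21,23,25,27,29,31): 1⊕1⊕0⊕1⊕0⊕0⊕1⊕1⊕1⊕1⊕0⊕1⊕0⊕0⊕1⊕0 = 1
s2 (pos 2,3,6,7,10,11,14,15,18,19,22,23,26,27,30,31): 1⊕1⊕1⊕1⊕1⊕0⊕0⊕1⊕1⊕1⊕1⊕1⊕1⊕0⊕0⊕0 = 1
s4 (pos 4,5,6,7,12,13,14,15,20,21,22,23,28,29,30,31): 1⊕0⊕1⊕1⊕1⊕1⊕0⊕1⊕0⊕0⊕1⊕1⊕1⊕1⊕0⊕0 = 0
s8 (pos 8,9,10,11,12,13,14,15,24,25,26,27,28,29,30,31): 0⊕0⊕1⊕0⊕1⊕1⊕0⊕1⊕0⊕0⊕1⊕0⊕1⊕1⊕0⊕0 = 1
s16 (pos 16,17,18,19,20,21,22,23,24,25,26,27,28,29,30,31): 1⊕1⊕1⊕1⊕0⊕0⊕1⊕1⊕0⊕0⊕1⊕0⊕1⊕1⊕0⊕0 = 1
Syndrome s16…s1 = 11011 → error at position 27.
Flip position 27: 1111011001011011111001100101100 → 1111011001011011111001100111100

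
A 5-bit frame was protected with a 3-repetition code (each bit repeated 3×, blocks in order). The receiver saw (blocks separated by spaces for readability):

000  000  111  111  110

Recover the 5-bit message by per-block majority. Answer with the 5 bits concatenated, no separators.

Block 1 (000): 0 ones → 0
Block 2 (000): 0 ones → 0
Block 3 (111): 3 ones → 1
Block 4 (111): 3 ones → 1
Block 5 (110): 2 ones → 1

00111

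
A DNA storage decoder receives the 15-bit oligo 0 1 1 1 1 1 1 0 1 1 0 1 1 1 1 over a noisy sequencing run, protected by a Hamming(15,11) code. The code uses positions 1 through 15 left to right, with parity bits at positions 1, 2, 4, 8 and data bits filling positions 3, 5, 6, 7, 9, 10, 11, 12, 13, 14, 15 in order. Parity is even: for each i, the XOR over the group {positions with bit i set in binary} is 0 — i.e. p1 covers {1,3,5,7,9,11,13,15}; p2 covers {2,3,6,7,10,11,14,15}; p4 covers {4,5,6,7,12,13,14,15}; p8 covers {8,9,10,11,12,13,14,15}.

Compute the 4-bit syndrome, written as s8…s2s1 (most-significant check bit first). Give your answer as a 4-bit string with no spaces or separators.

s1 (pos 1,3,5,7,9,11,13,15): 0⊕1⊕1⊕1⊕1⊕0⊕1⊕1 = 0
s2 (pos 2,3,6,7,10,11,14,15): 1⊕1⊕1⊕1⊕1⊕0⊕1⊕1 = 1
s4 (pos 4,5,6,7,12,13,14,15): 1⊕1⊕1⊕1⊕1⊕1⊕1⊕1 = 0
s8 (pos 8,9,10,11,12,13,14,15): 0⊕1⊕1⊕0⊕1⊕1⊕1⊕1 = 0
Syndrome s8…s1 = 0010 → error at position 2.

0010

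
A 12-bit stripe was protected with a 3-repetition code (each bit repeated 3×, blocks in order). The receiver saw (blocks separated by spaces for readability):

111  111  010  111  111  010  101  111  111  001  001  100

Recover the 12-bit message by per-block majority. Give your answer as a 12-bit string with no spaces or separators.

110110111000

Block 1 (111): 3 ones → 1
Block 2 (111): 3 ones → 1
Block 3 (010): 1 one → 0
Block 4 (111): 3 ones → 1
Block 5 (111): 3 ones → 1
Block 6 (010): 1 one → 0
Block 7 (101): 2 ones → 1
Block 8 (111): 3 ones → 1
Block 9 (111): 3 ones → 1
Block 10 (001): 1 one → 0
Block 11 (001): 1 one → 0
Block 12 (100): 1 one → 0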